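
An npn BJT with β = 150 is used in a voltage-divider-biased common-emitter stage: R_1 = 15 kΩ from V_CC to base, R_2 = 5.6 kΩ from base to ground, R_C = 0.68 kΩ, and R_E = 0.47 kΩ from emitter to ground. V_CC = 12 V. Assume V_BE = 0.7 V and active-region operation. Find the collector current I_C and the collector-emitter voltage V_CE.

Thevenize the base divider: V_Th = V_CC·R_2/(R_1+R_2) = 12×5.6/20.6 = 3.26 V, R_Th = R_1‖R_2 = 4.08 kΩ.
Base-emitter loop: V_Th = I_B·R_Th + V_BE + (β+1)I_B·R_E, so I_B = (3.26 − 0.7) / (4.08 + 151×0.47) = 0.0341 mA.
I_C = β·I_B = 150×0.0341 = 5.12 mA, and I_E = (β+1)I_B = 5.16 mA.
V_CE = V_CC − I_C·R_C − I_E·R_E = 12 − 5.12×0.68 − 5.16×0.47 = 6.09 V.
V_CE = 6.09 V > 0.2 V confirms active-region operation.

I_C ≈ 5.1 mA, V_CE ≈ 6.1 V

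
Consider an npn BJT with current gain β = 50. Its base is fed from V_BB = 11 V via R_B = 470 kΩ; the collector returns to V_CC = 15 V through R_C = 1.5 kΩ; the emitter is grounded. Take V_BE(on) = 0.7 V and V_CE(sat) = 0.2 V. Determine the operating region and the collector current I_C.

active; I_C ≈ 1.1 mA

Assume active. Base-emitter loop: I_B = (V_BB − V_BE)/R_B = (11 − 0.7)/470 = 0.0219 mA.
I_C = β·I_B = 50×0.0219 = 1.1 mA.
V_CE = V_CC − I_C·R_C = 15 − 1.1×1.5 = 13.4 V > V_CE(sat), so the active-region assumption holds.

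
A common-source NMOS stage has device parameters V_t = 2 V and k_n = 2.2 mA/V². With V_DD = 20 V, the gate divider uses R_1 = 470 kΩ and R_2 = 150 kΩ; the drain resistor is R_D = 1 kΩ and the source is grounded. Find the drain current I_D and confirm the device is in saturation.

I_D ≈ 8.9 mA

V_G = V_DD·R_2/(R_1+R_2) = 20×150/620 = 4.84 V. With the source grounded, V_GS = V_G = 4.84 V.
Assume saturation: I_D = (k_n/2)(V_GS − V_t)² = (2.2/2)×(4.84 − 2)² = 1.1×2.84² = 8.86 mA.
V_DS = V_DD − I_D·R_D = 20 − 8.86×1 = 11.1 V.
Saturation requires V_DS ≥ V_GS − V_t = 2.84 V; 11.1 ≥ 2.84 ✓.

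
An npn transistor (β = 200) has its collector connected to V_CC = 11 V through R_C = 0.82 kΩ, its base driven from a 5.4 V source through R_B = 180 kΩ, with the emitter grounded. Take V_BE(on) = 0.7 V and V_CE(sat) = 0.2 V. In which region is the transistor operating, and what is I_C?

Assume active. Base-emitter loop: I_B = (V_BB − V_BE)/R_B = (5.4 − 0.7)/180 = 0.0261 mA.
I_C = β·I_B = 200×0.0261 = 5.22 mA.
V_CE = V_CC − I_C·R_C = 11 − 5.22×0.82 = 6.72 V > V_CE(sat), so the active-region assumption holds.

active; I_C ≈ 5.2 mA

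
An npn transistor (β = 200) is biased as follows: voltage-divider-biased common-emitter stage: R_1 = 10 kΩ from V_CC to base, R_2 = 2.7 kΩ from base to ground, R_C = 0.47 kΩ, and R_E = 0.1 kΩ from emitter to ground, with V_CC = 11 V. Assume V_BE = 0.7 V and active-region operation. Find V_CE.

V_CE ≈ 2.6 V

Thevenize the base divider: V_Th = V_CC·R_2/(R_1+R_2) = 11×2.7/12.7 = 2.34 V, R_Th = R_1‖R_2 = 2.13 kΩ.
Base-emitter loop: V_Th = I_B·R_Th + V_BE + (β+1)I_B·R_E, so I_B = (2.34 − 0.7) / (2.13 + 201×0.1) = 0.0737 mA.
I_C = β·I_B = 200×0.0737 = 14.7 mA, and I_E = (β+1)I_B = 14.8 mA.
V_CE = V_CC − I_C·R_C − I_E·R_E = 11 − 14.7×0.47 − 14.8×0.1 = 2.59 V.
V_CE = 2.59 V > 0.2 V confirms active-region operation.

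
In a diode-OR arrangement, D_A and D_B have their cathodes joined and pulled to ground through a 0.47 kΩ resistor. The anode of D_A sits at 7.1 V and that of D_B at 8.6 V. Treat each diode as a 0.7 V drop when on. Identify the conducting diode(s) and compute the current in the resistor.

Only D_B conducts; I_R ≈ 17 mA

Assume both conduct. Then node N would need to be at both 7.1−0.7 = 6.4 V and 8.6−0.7 = 7.9 V, which is impossible.
Assume only D_B conducts: V_N = 8.6 − 0.7 = 7.9 V, so I_R = 7.9/0.47 = 16.8 mA.
Check D_A: its anode-to-cathode voltage is 7.1 − 7.9 = -0.8 V < 0.7 V, so it is off. The assumption is consistent.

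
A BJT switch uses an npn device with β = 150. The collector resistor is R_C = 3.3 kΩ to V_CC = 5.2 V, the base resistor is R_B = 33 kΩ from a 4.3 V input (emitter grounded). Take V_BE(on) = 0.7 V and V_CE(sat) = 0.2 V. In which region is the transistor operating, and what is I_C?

Assume active: I_B = (4.3 − 0.7)/33 = 0.109 mA, giving I_C = β·I_B = 16.4 mA.
But then V_CE = 5.2 − 16.4×3.3 = -48.8 V < V_CE(sat) = 0.2 V — impossible in the active region.
So the transistor is saturated. With V_CE = 0.2 V, I_C = (V_CC − 0.2)/R_C = 5/3.3 = 1.52 mA.
Check: β·I_B = 16.4 mA > I_C = 1.52 mA, confirming saturation.

saturation; I_C ≈ 1.5 mA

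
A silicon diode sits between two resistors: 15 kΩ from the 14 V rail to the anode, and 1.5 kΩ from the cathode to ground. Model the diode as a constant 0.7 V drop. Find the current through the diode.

I ≈ 0.81 mA

The two resistors are in series with the diode, so KVL gives 14 = I·15 + 0.7 + I·1.5.
I = (14 − 0.7) / (15 + 1.5) kΩ = 13.3 / 16.5 = 0.806 mA.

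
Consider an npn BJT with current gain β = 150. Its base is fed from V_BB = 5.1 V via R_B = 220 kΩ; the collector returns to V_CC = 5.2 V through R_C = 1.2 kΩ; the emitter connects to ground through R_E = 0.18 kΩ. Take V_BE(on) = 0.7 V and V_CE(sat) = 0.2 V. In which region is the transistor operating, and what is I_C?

Assume active. Base-emitter loop: I_B = (V_BB − V_BE)/(R_B + (β+1)R_E) = (5.1 − 0.7)/(220 + 151×0.18) = 0.0178 mA.
I_C = β·I_B = 150×0.0178 = 2.67 mA.
V_CE = V_CC − I_C·R_C − I_E·R_E = 5.2 − 2.67×1.2 − 2.69×0.18 = 1.51 V > V_CE(sat), so the active-region assumption holds.

active; I_C ≈ 2.7 mA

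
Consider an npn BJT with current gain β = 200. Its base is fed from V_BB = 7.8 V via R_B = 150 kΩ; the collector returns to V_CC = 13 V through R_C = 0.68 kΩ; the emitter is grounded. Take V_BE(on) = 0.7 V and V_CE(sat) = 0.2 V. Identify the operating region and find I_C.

active; I_C ≈ 9.5 mA

Assume active. Base-emitter loop: I_B = (V_BB − V_BE)/R_B = (7.8 − 0.7)/150 = 0.0473 mA.
I_C = β·I_B = 200×0.0473 = 9.47 mA.
V_CE = V_CC − I_C·R_C = 13 − 9.47×0.68 = 6.56 V > V_CE(sat), so the active-region assumption holds.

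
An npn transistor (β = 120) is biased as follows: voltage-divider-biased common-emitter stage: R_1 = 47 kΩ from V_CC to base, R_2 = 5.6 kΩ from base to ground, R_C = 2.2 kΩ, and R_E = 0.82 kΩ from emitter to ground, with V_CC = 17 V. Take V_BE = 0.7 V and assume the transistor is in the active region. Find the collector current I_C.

Thevenize the base divider: V_Th = V_CC·R_2/(R_1+R_2) = 17×5.6/52.6 = 1.81 V, R_Th = R_1‖R_2 = 5 kΩ.
Base-emitter loop: V_Th = I_B·R_Th + V_BE + (β+1)I_B·R_E, so I_B = (1.81 − 0.7) / (5 + 121×0.82) = 0.0106 mA.
I_C = β·I_B = 120×0.0106 = 1.28 mA, and I_E = (β+1)I_B = 1.29 mA.
V_CE = V_CC − I_C·R_C − I_E·R_E = 17 − 1.28×2.2 − 1.29×0.82 = 13.1 V.
V_CE = 13.1 V > 0.2 V confirms active-region operation.

I_C ≈ 1.3 mA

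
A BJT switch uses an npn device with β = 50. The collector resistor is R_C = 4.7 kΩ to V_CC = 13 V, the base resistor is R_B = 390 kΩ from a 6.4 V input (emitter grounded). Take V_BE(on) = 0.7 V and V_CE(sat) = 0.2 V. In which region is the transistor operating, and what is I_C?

Assume active. Base-emitter loop: I_B = (V_BB − V_BE)/R_B = (6.4 − 0.7)/390 = 0.0146 mA.
I_C = β·I_B = 50×0.0146 = 0.731 mA.
V_CE = V_CC − I_C·R_C = 13 − 0.731×4.7 = 9.57 V > V_CE(sat), so the active-region assumption holds.

active; I_C ≈ 0.73 mA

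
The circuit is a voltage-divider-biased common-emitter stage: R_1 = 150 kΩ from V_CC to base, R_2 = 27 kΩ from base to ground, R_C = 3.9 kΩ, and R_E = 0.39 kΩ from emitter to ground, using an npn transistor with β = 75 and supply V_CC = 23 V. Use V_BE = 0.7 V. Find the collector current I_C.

Thevenize the base divider: V_Th = V_CC·R_2/(R_1+R_2) = 23×27/177 = 3.51 V, R_Th = R_1‖R_2 = 22.9 kΩ.
Base-emitter loop: V_Th = I_B·R_Th + V_BE + (β+1)I_B·R_E, so I_B = (3.51 − 0.7) / (22.9 + 76×0.39) = 0.0535 mA.
I_C = β·I_B = 75×0.0535 = 4.01 mA, and I_E = (β+1)I_B = 4.06 mA.
V_CE = V_CC − I_C·R_C − I_E·R_E = 23 − 4.01×3.9 − 4.06×0.39 = 5.77 V.
V_CE = 5.77 V > 0.2 V confirms active-region operation.

I_C ≈ 4 mA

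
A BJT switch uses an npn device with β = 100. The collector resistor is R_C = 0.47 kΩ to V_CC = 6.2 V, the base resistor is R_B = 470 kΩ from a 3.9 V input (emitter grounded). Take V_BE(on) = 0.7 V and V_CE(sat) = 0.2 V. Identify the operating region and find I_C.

active; I_C ≈ 0.68 mA

Assume active. Base-emitter loop: I_B = (V_BB − V_BE)/R_B = (3.9 − 0.7)/470 = 0.00681 mA.
I_C = β·I_B = 100×0.00681 = 0.681 mA.
V_CE = V_CC − I_C·R_C = 6.2 − 0.681×0.47 = 5.88 V > V_CE(sat), so the active-region assumption holds.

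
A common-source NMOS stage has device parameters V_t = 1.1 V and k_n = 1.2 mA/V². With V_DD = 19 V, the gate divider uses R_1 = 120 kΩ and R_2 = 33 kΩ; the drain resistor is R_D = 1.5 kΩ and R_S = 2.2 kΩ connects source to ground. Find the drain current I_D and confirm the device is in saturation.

I_D ≈ 0.83 mA

V_G = V_DD·R_2/(R_1+R_2) = 19×33/153 = 4.1 V.
Assume saturation: I_D = (k_n/2)(V_GS − V_t)² with V_GS = V_G − I_D·R_S = 4.1 − 2.2·I_D.
Substituting gives 2.9·I_D² − 8.91·I_D + 5.39 = 0, with roots I_D = 0.829 or 2.24 mA.
The root I_D = 2.24 mA gives V_GS = -0.833 V ≤ V_t, so take I_D = 0.829 mA.
Then V_GS = 2.28 V and V_DS = V_DD − I_D(R_D+R_S) = 19 − 0.829×3.7 = 15.9 V.
Saturation requires V_DS ≥ V_GS − V_t = 1.18 V; 15.9 ≥ 1.18 ✓.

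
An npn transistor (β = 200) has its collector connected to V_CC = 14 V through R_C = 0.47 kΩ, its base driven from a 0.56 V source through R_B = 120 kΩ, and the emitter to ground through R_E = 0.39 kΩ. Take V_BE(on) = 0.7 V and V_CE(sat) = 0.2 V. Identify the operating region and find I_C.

cutoff; I_C ≈ 0

V_BB = 0.56 V ≤ V_BE(on) = 0.7 V, so the base-emitter junction is not forward biased.
The transistor is in cutoff: I_B = I_C = 0.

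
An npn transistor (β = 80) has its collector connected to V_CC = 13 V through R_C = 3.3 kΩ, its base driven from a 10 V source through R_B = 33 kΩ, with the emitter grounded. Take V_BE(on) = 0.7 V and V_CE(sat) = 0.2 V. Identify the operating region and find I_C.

Assume active: I_B = (10 − 0.7)/33 = 0.282 mA, giving I_C = β·I_B = 22.5 mA.
But then V_CE = 13 − 22.5×3.3 = -61.4 V < V_CE(sat) = 0.2 V — impossible in the active region.
So the transistor is saturated. With V_CE = 0.2 V, I_C = (V_CC − 0.2)/R_C = 12.8/3.3 = 3.88 mA.
Check: β·I_B = 22.5 mA > I_C = 3.88 mA, confirming saturation.

saturation; I_C ≈ 3.9 mA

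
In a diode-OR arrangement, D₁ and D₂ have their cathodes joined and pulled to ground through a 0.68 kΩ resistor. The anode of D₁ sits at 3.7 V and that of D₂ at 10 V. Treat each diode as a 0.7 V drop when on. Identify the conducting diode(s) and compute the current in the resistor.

Only D₂ conducts; I_R ≈ 14 mA

Assume both conduct. Then node N would need to be at both 3.7−0.7 = 3 V and 10−0.7 = 9.3 V, which is impossible.
Assume only D₂ conducts: V_N = 10 − 0.7 = 9.3 V, so I_R = 9.3/0.68 = 13.7 mA.
Check D₁: its anode-to-cathode voltage is 3.7 − 9.3 = -5.6 V < 0.7 V, so it is off. The assumption is consistent.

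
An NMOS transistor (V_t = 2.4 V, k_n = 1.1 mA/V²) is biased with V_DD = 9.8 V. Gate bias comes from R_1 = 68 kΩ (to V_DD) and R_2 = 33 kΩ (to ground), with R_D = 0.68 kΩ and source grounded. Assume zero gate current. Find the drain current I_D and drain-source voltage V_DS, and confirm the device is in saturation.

V_G = V_DD·R_2/(R_1+R_2) = 9.8×33/101 = 3.2 V. With the source grounded, V_GS = V_G = 3.2 V.
Assume saturation: I_D = (k_n/2)(V_GS − V_t)² = (1.1/2)×(3.2 − 2.4)² = 0.55×0.802² = 0.354 mA.
V_DS = V_DD − I_D·R_D = 9.8 − 0.354×0.68 = 9.56 V.
Saturation requires V_DS ≥ V_GS − V_t = 0.802 V; 9.56 ≥ 0.802 ✓.

I_D ≈ 0.35 mA, V_DS ≈ 9.6 V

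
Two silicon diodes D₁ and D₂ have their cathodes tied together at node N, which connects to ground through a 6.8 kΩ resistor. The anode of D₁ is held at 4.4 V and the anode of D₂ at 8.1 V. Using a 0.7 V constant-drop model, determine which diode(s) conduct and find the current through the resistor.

Assume both conduct. Then node N would need to be at both 4.4−0.7 = 3.7 V and 8.1−0.7 = 7.4 V, which is impossible.
Assume only D₂ conducts: V_N = 8.1 − 0.7 = 7.4 V, so I_R = 7.4/6.8 = 1.09 mA.
Check D₁: its anode-to-cathode voltage is 4.4 − 7.4 = -3 V < 0.7 V, so it is off. The assumption is consistent.

Only D₂ conducts; I_R ≈ 1.1 mA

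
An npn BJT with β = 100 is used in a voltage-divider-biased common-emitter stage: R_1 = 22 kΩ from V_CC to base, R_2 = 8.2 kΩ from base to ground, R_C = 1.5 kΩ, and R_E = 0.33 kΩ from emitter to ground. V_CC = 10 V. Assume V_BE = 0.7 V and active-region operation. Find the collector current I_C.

I_C ≈ 5.1 mA

Thevenize the base divider: V_Th = V_CC·R_2/(R_1+R_2) = 10×8.2/30.2 = 2.72 V, R_Th = R_1‖R_2 = 5.97 kΩ.
Base-emitter loop: V_Th = I_B·R_Th + V_BE + (β+1)I_B·R_E, so I_B = (2.72 − 0.7) / (5.97 + 101×0.33) = 0.0513 mA.
I_C = β·I_B = 100×0.0513 = 5.13 mA, and I_E = (β+1)I_B = 5.18 mA.
V_CE = V_CC − I_C·R_C − I_E·R_E = 10 − 5.13×1.5 − 5.18×0.33 = 0.6 V.
V_CE = 0.6 V > 0.2 V confirms active-region operation.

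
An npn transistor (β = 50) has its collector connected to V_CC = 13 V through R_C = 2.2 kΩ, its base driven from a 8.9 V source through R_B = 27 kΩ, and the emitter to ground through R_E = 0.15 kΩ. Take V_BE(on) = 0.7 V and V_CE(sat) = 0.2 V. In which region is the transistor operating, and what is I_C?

Assume active: I_B = (8.9 − 0.7)/(27 + 51×0.15) = 0.237 mA, I_C = β·I_B = 11.8 mA.
Then V_CE = 13 − 11.8×2.2 − 12.1×0.15 = -14.8 V < 0.2 V — the active assumption fails.
Re-solve with V_CE = 0.2 V. KCL at the emitter: V_E/R_E = (V_BB−0.7−V_E)/R_B + (V_CC−0.2−V_E)/R_C, giving V_E = 0.855 V.
I_C = (V_CC − 0.2 − V_E)/R_C = (12.8 − 0.855)/2.2 = 5.43 mA.
Check: I_B = (8.2 − 0.855)/27 = 0.272 mA, and β·I_B = 13.6 mA > I_C, confirming saturation.

saturation; I_C ≈ 5.4 mA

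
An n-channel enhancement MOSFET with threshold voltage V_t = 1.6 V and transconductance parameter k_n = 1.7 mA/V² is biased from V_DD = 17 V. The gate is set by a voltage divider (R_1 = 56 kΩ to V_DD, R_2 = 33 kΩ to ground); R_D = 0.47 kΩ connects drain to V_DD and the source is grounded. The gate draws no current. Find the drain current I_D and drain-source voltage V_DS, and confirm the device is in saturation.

I_D ≈ 19 mA, V_DS ≈ 8.2 V

V_G = V_DD·R_2/(R_1+R_2) = 17×33/89 = 6.3 V. With the source grounded, V_GS = V_G = 6.3 V.
Assume saturation: I_D = (k_n/2)(V_GS − V_t)² = (1.7/2)×(6.3 − 1.6)² = 0.85×4.7² = 18.8 mA.
V_DS = V_DD − I_D·R_D = 17 − 18.8×0.47 = 8.16 V.
Saturation requires V_DS ≥ V_GS − V_t = 4.7 V; 8.16 ≥ 4.7 ✓.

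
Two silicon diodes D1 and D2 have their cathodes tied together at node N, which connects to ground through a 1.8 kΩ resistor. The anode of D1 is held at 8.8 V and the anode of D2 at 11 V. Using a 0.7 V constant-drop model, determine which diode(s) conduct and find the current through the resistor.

Only D2 conducts; I_R ≈ 5.7 mA

Assume both conduct. Then node N would need to be at both 8.8−0.7 = 8.1 V and 11−0.7 = 10.3 V, which is impossible.
Assume only D2 conducts: V_N = 11 − 0.7 = 10.3 V, so I_R = 10.3/1.8 = 5.72 mA.
Check D1: its anode-to-cathode voltage is 8.8 − 10.3 = -1.5 V < 0.7 V, so it is off. The assumption is consistent.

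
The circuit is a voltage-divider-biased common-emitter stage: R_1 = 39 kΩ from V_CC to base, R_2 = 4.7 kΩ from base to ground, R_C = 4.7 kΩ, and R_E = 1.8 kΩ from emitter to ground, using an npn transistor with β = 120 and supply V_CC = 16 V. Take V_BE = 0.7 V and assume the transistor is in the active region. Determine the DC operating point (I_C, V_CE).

I_C ≈ 0.55 mA, V_CE ≈ 12 V

Thevenize the base divider: V_Th = V_CC·R_2/(R_1+R_2) = 16×4.7/43.7 = 1.72 V, R_Th = R_1‖R_2 = 4.19 kΩ.
Base-emitter loop: V_Th = I_B·R_Th + V_BE + (β+1)I_B·R_E, so I_B = (1.72 − 0.7) / (4.19 + 121×1.8) = 0.0046 mA.
I_C = β·I_B = 120×0.0046 = 0.552 mA, and I_E = (β+1)I_B = 0.556 mA.
V_CE = V_CC − I_C·R_C − I_E·R_E = 16 − 0.552×4.7 − 0.556×1.8 = 12.4 V.
V_CE = 12.4 V > 0.2 V confirms active-region operation.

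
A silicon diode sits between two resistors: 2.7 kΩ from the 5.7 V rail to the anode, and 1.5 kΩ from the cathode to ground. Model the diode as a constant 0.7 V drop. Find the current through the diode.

The two resistors are in series with the diode, so KVL gives 5.7 = I·2.7 + 0.7 + I·1.5.
I = (5.7 − 0.7) / (2.7 + 1.5) kΩ = 5 / 4.2 = 1.19 mA.

I ≈ 1.2 mA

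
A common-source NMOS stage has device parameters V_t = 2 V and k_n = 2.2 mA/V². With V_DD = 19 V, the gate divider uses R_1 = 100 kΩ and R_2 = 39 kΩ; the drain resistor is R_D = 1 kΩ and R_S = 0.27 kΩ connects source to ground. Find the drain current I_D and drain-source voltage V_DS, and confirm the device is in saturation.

I_D ≈ 4.7 mA, V_DS ≈ 13 V

V_G = V_DD·R_2/(R_1+R_2) = 19×39/139 = 5.33 V.
Assume saturation: I_D = (k_n/2)(V_GS − V_t)² with V_GS = V_G − I_D·R_S = 5.33 − 0.27·I_D.
Substituting gives 0.0802·I_D² − 2.98·I_D + 12.2 = 0, with roots I_D = 4.69 or 32.5 mA.
The root I_D = 32.5 mA gives V_GS = -3.43 V ≤ V_t, so take I_D = 4.69 mA.
Then V_GS = 4.06 V and V_DS = V_DD − I_D(R_D+R_S) = 19 − 4.69×1.27 = 13 V.
Saturation requires V_DS ≥ V_GS − V_t = 2.06 V; 13 ≥ 2.06 ✓.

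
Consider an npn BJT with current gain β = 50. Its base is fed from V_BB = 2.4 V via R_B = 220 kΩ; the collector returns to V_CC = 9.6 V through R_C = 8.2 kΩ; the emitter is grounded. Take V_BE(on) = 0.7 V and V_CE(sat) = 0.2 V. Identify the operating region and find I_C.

active; I_C ≈ 0.39 mA

Assume active. Base-emitter loop: I_B = (V_BB − V_BE)/R_B = (2.4 − 0.7)/220 = 0.00773 mA.
I_C = β·I_B = 50×0.00773 = 0.386 mA.
V_CE = V_CC − I_C·R_C = 9.6 − 0.386×8.2 = 6.43 V > V_CE(sat), so the active-region assumption holds.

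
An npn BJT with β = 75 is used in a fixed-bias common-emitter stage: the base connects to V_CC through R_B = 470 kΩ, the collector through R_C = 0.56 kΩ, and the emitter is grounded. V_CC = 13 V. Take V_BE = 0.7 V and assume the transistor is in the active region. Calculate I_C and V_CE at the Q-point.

I_C ≈ 2 mA, V_CE ≈ 12 V

Base loop: V_CC = I_B·R_B + V_BE, so I_B = (13 − 0.7)/470 kΩ = 0.0262 mA.
In the active region I_C = β·I_B = 75 × 0.0262 = 1.96 mA.
Collector loop: V_CE = V_CC − I_C·R_C = 13 − 1.96×0.56 = 11.9 V.
Since V_CE = 11.9 V > V_CE(sat) ≈ 0.2 V, the transistor is in the active region as assumed.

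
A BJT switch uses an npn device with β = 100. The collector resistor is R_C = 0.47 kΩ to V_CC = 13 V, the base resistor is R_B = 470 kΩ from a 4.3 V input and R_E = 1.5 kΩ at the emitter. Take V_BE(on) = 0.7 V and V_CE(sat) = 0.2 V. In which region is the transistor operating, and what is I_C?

Assume active. Base-emitter loop: I_B = (V_BB − V_BE)/(R_B + (β+1)R_E) = (4.3 − 0.7)/(470 + 101×1.5) = 0.00579 mA.
I_C = β·I_B = 100×0.00579 = 0.579 mA.
V_CE = V_CC − I_C·R_C − I_E·R_E = 13 − 0.579×0.47 − 0.585×1.5 = 11.9 V > V_CE(sat), so the active-region assumption holds.

active; I_C ≈ 0.58 mA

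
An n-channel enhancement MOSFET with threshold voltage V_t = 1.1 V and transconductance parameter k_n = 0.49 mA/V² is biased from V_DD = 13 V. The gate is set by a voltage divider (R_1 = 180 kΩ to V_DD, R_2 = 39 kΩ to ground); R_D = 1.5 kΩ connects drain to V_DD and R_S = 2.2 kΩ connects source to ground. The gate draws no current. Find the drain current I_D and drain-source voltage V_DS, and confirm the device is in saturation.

I_D ≈ 0.17 mA, V_DS ≈ 12 V

V_G = V_DD·R_2/(R_1+R_2) = 13×39/219 = 2.32 V.
Assume saturation: I_D = (k_n/2)(V_GS − V_t)² with V_GS = V_G − I_D·R_S = 2.32 − 2.2·I_D.
Substituting gives 1.19·I_D² − 2.31·I_D + 0.362 = 0, with roots I_D = 0.172 or 1.78 mA.
The root I_D = 1.78 mA gives V_GS = -1.59 V ≤ V_t, so take I_D = 0.172 mA.
Then V_GS = 1.94 V and V_DS = V_DD − I_D(R_D+R_S) = 13 − 0.172×3.7 = 12.4 V.
Saturation requires V_DS ≥ V_GS − V_t = 0.837 V; 12.4 ≥ 0.837 ✓.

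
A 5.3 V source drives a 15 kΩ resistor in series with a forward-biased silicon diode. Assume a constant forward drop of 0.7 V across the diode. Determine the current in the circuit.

KVL around the loop: 5.3 = V_D + I·R = 0.7 + I × 15 kΩ.
So I = (5.3 − 0.7) / 15 kΩ = 4.6 / 15 = 0.307 mA.

I ≈ 0.31 mA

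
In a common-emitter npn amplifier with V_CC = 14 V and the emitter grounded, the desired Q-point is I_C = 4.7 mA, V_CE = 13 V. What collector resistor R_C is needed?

R_C ≈ 0.21 kΩ

Collector loop: V_CC = I_C·R_C + V_CE.
R_C = (V_CC − V_CE)/I_C = (14 − 13)/4.7 = 0.213 kΩ.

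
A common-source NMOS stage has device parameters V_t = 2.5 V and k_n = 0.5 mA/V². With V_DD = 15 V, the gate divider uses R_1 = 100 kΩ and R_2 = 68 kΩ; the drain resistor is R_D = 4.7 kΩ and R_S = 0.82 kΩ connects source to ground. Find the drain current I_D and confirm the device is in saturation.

I_D ≈ 1.4 mA

V_G = V_DD·R_2/(R_1+R_2) = 15×68/168 = 6.07 V.
Assume saturation: I_D = (k_n/2)(V_GS − V_t)² with V_GS = V_G − I_D·R_S = 6.07 − 0.82·I_D.
Substituting gives 0.168·I_D² − 2.46·I_D + 3.19 = 0, with roots I_D = 1.43 or 13.2 mA.
The root I_D = 13.2 mA gives V_GS = -4.77 V ≤ V_t, so take I_D = 1.43 mA.
Then V_GS = 4.9 V and V_DS = V_DD − I_D(R_D+R_S) = 15 − 1.43×5.52 = 7.08 V.
Saturation requires V_DS ≥ V_GS − V_t = 2.4 V; 7.08 ≥ 2.4 ✓.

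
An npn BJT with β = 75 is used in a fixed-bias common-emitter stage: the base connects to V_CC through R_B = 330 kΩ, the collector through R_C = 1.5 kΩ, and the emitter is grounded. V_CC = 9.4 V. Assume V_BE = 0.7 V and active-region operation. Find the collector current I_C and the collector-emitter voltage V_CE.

I_C ≈ 2 mA, V_CE ≈ 6.4 V

Base loop: V_CC = I_B·R_B + V_BE, so I_B = (9.4 − 0.7)/330 kΩ = 0.0264 mA.
In the active region I_C = β·I_B = 75 × 0.0264 = 1.98 mA.
Collector loop: V_CE = V_CC − I_C·R_C = 9.4 − 1.98×1.5 = 6.43 V.
Since V_CE = 6.43 V > V_CE(sat) ≈ 0.2 V, the transistor is in the active region as assumed.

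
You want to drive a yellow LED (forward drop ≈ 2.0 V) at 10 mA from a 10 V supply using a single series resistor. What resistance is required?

The resistor drops V_S − V_D = 10 − 2.0 = 8 V at 10 mA.
R = 8 V / 10 mA = 0.8 kΩ.

R ≈ 0.8 kΩ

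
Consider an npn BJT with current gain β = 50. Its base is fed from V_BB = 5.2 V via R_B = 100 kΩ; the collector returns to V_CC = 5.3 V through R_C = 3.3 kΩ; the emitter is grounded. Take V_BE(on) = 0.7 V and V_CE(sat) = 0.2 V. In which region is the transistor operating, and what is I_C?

Assume active: I_B = (5.2 − 0.7)/100 = 0.045 mA, giving I_C = β·I_B = 2.25 mA.
But then V_CE = 5.3 − 2.25×3.3 = -2.12 V < V_CE(sat) = 0.2 V — impossible in the active region.
So the transistor is saturated. With V_CE = 0.2 V, I_C = (V_CC − 0.2)/R_C = 5.1/3.3 = 1.55 mA.
Check: β·I_B = 2.25 mA > I_C = 1.55 mA, confirming saturation.

saturation; I_C ≈ 1.5 mA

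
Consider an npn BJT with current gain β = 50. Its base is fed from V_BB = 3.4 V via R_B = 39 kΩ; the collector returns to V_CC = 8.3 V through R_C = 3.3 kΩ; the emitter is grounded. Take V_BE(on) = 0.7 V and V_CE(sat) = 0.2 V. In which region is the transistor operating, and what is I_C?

saturation; I_C ≈ 2.5 mA

Assume active: I_B = (3.4 − 0.7)/39 = 0.0692 mA, giving I_C = β·I_B = 3.46 mA.
But then V_CE = 8.3 − 3.46×3.3 = -3.12 V < V_CE(sat) = 0.2 V — impossible in the active region.
So the transistor is saturated. With V_CE = 0.2 V, I_C = (V_CC − 0.2)/R_C = 8.1/3.3 = 2.45 mA.
Check: β·I_B = 3.46 mA > I_C = 2.45 mA, confirming saturation.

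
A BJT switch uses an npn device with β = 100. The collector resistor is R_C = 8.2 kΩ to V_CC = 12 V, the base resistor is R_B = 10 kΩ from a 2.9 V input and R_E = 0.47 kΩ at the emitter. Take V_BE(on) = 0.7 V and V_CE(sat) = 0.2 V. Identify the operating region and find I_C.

Assume active: I_B = (2.9 − 0.7)/(10 + 101×0.47) = 0.0383 mA, I_C = β·I_B = 3.83 mA.
Then V_CE = 12 − 3.83×8.2 − 3.87×0.47 = -21.2 V < 0.2 V — the active assumption fails.
Re-solve with V_CE = 0.2 V. KCL at the emitter: V_E/R_E = (V_BB−0.7−V_E)/R_B + (V_CC−0.2−V_E)/R_C, giving V_E = 0.706 V.
I_C = (V_CC − 0.2 − V_E)/R_C = (11.8 − 0.706)/8.2 = 1.35 mA.
Check: I_B = (2.2 − 0.706)/10 = 0.149 mA, and β·I_B = 14.9 mA > I_C, confirming saturation.

saturation; I_C ≈ 1.4 mA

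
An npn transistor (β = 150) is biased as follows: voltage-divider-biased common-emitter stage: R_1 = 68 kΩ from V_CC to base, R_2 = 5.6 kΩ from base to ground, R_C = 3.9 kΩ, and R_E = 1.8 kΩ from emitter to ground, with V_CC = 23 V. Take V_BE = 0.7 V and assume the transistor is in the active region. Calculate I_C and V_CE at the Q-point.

Thevenize the base divider: V_Th = V_CC·R_2/(R_1+R_2) = 23×5.6/73.6 = 1.75 V, R_Th = R_1‖R_2 = 5.17 kΩ.
Base-emitter loop: V_Th = I_B·R_Th + V_BE + (β+1)I_B·R_E, so I_B = (1.75 − 0.7) / (5.17 + 151×1.8) = 0.00379 mA.
I_C = β·I_B = 150×0.00379 = 0.569 mA, and I_E = (β+1)I_B = 0.572 mA.
V_CE = V_CC − I_C·R_C − I_E·R_E = 23 − 0.569×3.9 − 0.572×1.8 = 19.8 V.
V_CE = 19.8 V > 0.2 V confirms active-region operation.

I_C ≈ 0.57 mA, V_CE ≈ 20 V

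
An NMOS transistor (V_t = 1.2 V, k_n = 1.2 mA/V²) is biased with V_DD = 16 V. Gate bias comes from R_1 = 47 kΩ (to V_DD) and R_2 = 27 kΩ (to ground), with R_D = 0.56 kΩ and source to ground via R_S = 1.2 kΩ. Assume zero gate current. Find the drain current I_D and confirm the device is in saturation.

V_G = V_DD·R_2/(R_1+R_2) = 16×27/74 = 5.84 V.
Assume saturation: I_D = (k_n/2)(V_GS − V_t)² with V_GS = V_G − I_D·R_S = 5.84 − 1.2·I_D.
Substituting gives 0.864·I_D² − 7.68·I_D + 12.9 = 0, with roots I_D = 2.25 or 6.64 mA.
The root I_D = 6.64 mA gives V_GS = -2.13 V ≤ V_t, so take I_D = 2.25 mA.
Then V_GS = 3.14 V and V_DS = V_DD − I_D(R_D+R_S) = 16 − 2.25×1.76 = 12 V.
Saturation requires V_DS ≥ V_GS − V_t = 1.94 V; 12 ≥ 1.94 ✓.

I_D ≈ 2.3 mA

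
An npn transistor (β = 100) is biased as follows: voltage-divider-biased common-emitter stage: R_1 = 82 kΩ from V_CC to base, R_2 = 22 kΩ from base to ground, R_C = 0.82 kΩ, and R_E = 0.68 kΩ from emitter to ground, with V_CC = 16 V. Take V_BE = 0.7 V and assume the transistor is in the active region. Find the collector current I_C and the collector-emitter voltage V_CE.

I_C ≈ 3.1 mA, V_CE ≈ 11 V

Thevenize the base divider: V_Th = V_CC·R_2/(R_1+R_2) = 16×22/104 = 3.38 V, R_Th = R_1‖R_2 = 17.3 kΩ.
Base-emitter loop: V_Th = I_B·R_Th + V_BE + (β+1)I_B·R_E, so I_B = (3.38 − 0.7) / (17.3 + 101×0.68) = 0.0312 mA.
I_C = β·I_B = 100×0.0312 = 3.12 mA, and I_E = (β+1)I_B = 3.15 mA.
V_CE = V_CC − I_C·R_C − I_E·R_E = 16 − 3.12×0.82 − 3.15×0.68 = 11.3 V.
V_CE = 11.3 V > 0.2 V confirms active-region operation.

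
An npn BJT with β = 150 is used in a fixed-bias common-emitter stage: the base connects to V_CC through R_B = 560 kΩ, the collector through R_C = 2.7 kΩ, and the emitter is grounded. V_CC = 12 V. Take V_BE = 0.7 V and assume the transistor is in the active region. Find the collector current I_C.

Base loop: V_CC = I_B·R_B + V_BE, so I_B = (12 − 0.7)/560 kΩ = 0.0202 mA.
In the active region I_C = β·I_B = 150 × 0.0202 = 3.03 mA.
Collector loop: V_CE = V_CC − I_C·R_C = 12 − 3.03×2.7 = 3.83 V.
Since V_CE = 3.83 V > V_CE(sat) ≈ 0.2 V, the transistor is in the active region as assumed.

I_C ≈ 3 mA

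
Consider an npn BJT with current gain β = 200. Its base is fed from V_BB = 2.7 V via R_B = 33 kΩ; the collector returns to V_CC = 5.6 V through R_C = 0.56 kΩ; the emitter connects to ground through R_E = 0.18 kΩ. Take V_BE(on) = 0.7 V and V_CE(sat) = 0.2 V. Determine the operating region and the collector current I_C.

Assume active. Base-emitter loop: I_B = (V_BB − V_BE)/(R_B + (β+1)R_E) = (2.7 − 0.7)/(33 + 201×0.18) = 0.0289 mA.
I_C = β·I_B = 200×0.0289 = 5.78 mA.
V_CE = V_CC − I_C·R_C − I_E·R_E = 5.6 − 5.78×0.56 − 5.81×0.18 = 1.32 V > V_CE(sat), so the active-region assumption holds.

active; I_C ≈ 5.8 mA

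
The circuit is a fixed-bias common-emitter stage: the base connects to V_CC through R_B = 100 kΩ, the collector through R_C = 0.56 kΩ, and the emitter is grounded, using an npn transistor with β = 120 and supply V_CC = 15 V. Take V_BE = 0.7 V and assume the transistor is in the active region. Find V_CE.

V_CE ≈ 5.4 V

Base loop: V_CC = I_B·R_B + V_BE, so I_B = (15 − 0.7)/100 kΩ = 0.143 mA.
In the active region I_C = β·I_B = 120 × 0.143 = 17.2 mA.
Collector loop: V_CE = V_CC − I_C·R_C = 15 − 17.2×0.56 = 5.39 V.
Since V_CE = 5.39 V > V_CE(sat) ≈ 0.2 V, the transistor is in the active region as assumed.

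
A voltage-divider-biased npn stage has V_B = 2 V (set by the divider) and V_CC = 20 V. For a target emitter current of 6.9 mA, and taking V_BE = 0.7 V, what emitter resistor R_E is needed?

V_E = V_B − V_BE = 2 − 0.7 = 1.3 V.
R_E = V_E / I_E = 1.3 / 6.9 = 0.188 kΩ.

R_E ≈ 0.19 kΩ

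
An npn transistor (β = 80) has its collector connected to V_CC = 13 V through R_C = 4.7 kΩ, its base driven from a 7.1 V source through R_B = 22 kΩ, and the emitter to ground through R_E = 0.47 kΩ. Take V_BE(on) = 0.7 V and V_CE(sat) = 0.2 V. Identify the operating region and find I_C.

saturation; I_C ≈ 2.5 mA

Assume active: I_B = (7.1 − 0.7)/(22 + 81×0.47) = 0.107 mA, I_C = β·I_B = 8.52 mA.
Then V_CE = 13 − 8.52×4.7 − 8.63×0.47 = -31.1 V < 0.2 V — the active assumption fails.
Re-solve with V_CE = 0.2 V. KCL at the emitter: V_E/R_E = (V_BB−0.7−V_E)/R_B + (V_CC−0.2−V_E)/R_C, giving V_E = 1.26 V.
I_C = (V_CC − 0.2 − V_E)/R_C = (12.8 − 1.26)/4.7 = 2.45 mA.
Check: I_B = (6.4 − 1.26)/22 = 0.233 mA, and β·I_B = 18.7 mA > I_C, confirming saturation.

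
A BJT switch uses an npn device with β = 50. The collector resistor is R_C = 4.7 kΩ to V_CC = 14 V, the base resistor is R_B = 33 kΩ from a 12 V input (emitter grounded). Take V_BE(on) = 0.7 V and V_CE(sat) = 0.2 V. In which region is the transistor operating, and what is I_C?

Assume active: I_B = (12 − 0.7)/33 = 0.342 mA, giving I_C = β·I_B = 17.1 mA.
But then V_CE = 14 − 17.1×4.7 = -66.5 V < V_CE(sat) = 0.2 V — impossible in the active region.
So the transistor is saturated. With V_CE = 0.2 V, I_C = (V_CC − 0.2)/R_C = 13.8/4.7 = 2.94 mA.
Check: β·I_B = 17.1 mA > I_C = 2.94 mA, confirming saturation.

saturation; I_C ≈ 2.9 mA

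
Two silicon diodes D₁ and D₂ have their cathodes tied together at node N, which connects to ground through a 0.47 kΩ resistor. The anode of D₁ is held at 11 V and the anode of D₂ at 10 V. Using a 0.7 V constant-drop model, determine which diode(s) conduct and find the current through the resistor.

Only D₁ conducts; I_R ≈ 22 mA

Assume both conduct. Then node N would need to be at both 11−0.7 = 10.3 V and 10−0.7 = 9.3 V, which is impossible.
Assume only D₁ conducts: V_N = 11 − 0.7 = 10.3 V, so I_R = 10.3/0.47 = 21.9 mA.
Check D₂: its anode-to-cathode voltage is 10 − 10.3 = -0.3 V < 0.7 V, so it is off. The assumption is consistent.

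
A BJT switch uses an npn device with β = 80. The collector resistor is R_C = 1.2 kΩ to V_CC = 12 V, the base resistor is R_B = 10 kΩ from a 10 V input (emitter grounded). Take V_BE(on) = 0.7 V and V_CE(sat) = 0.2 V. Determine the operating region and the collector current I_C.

saturation; I_C ≈ 9.8 mA

Assume active: I_B = (10 − 0.7)/10 = 0.93 mA, giving I_C = β·I_B = 74.4 mA.
But then V_CE = 12 − 74.4×1.2 = -77.3 V < V_CE(sat) = 0.2 V — impossible in the active region.
So the transistor is saturated. With V_CE = 0.2 V, I_C = (V_CC − 0.2)/R_C = 11.8/1.2 = 9.83 mA.
Check: β·I_B = 74.4 mA > I_C = 9.83 mA, confirming saturation.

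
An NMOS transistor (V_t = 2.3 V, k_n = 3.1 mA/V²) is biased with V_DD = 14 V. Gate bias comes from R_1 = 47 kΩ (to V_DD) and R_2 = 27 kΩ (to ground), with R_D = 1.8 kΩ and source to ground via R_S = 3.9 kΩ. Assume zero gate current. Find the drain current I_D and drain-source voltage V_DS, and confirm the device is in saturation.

I_D ≈ 0.57 mA, V_DS ≈ 11 V

V_G = V_DD·R_2/(R_1+R_2) = 14×27/74 = 5.11 V.
Assume saturation: I_D = (k_n/2)(V_GS − V_t)² with V_GS = V_G − I_D·R_S = 5.11 − 3.9·I_D.
Substituting gives 23.6·I_D² − 35·I_D + 12.2 = 0, with roots I_D = 0.565 or 0.917 mA.
The root I_D = 0.917 mA gives V_GS = 1.53 V ≤ V_t, so take I_D = 0.565 mA.
Then V_GS = 2.9 V and V_DS = V_DD − I_D(R_D+R_S) = 14 − 0.565×5.7 = 10.8 V.
Saturation requires V_DS ≥ V_GS − V_t = 0.604 V; 10.8 ≥ 0.604 ✓.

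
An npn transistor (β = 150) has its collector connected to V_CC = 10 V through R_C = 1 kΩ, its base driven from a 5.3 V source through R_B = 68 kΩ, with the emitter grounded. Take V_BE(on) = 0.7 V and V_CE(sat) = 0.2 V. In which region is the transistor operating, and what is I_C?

Assume active: I_B = (5.3 − 0.7)/68 = 0.0676 mA, giving I_C = β·I_B = 10.1 mA.
But then V_CE = 10 − 10.1×1 = -0.147 V < V_CE(sat) = 0.2 V — impossible in the active region.
So the transistor is saturated. With V_CE = 0.2 V, I_C = (V_CC − 0.2)/R_C = 9.8/1 = 9.8 mA.
Check: β·I_B = 10.1 mA > I_C = 9.8 mA, confirming saturation.

saturation; I_C ≈ 9.8 mA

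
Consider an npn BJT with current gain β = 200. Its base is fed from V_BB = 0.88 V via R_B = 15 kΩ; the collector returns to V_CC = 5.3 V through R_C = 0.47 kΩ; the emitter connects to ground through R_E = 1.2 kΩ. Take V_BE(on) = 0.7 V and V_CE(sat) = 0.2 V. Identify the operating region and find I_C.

Assume active. Base-emitter loop: I_B = (V_BB − V_BE)/(R_B + (β+1)R_E) = (0.88 − 0.7)/(15 + 201×1.2) = 0.000703 mA.
I_C = β·I_B = 200×0.000703 = 0.141 mA.
V_CE = V_CC − I_C·R_C − I_E·R_E = 5.3 − 0.141×0.47 − 0.141×1.2 = 5.06 V > V_CE(sat), so the active-region assumption holds.

active; I_C ≈ 0.14 mA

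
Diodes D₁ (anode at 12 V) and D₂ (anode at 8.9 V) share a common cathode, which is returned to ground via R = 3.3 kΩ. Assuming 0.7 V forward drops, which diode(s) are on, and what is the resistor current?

Assume both conduct. Then node N would need to be at both 12−0.7 = 11.3 V and 8.9−0.7 = 8.2 V, which is impossible.
Assume only D₁ conducts: V_N = 12 − 0.7 = 11.3 V, so I_R = 11.3/3.3 = 3.42 mA.
Check D₂: its anode-to-cathode voltage is 8.9 − 11.3 = -2.4 V < 0.7 V, so it is off. The assumption is consistent.

Only D₁ conducts; I_R ≈ 3.4 mA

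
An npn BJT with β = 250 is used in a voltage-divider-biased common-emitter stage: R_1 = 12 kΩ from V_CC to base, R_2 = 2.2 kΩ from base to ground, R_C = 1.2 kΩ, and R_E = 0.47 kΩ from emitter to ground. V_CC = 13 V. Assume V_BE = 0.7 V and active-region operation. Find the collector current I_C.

I_C ≈ 2.7 mA

Thevenize the base divider: V_Th = V_CC·R_2/(R_1+R_2) = 13×2.2/14.2 = 2.01 V, R_Th = R_1‖R_2 = 1.86 kΩ.
Base-emitter loop: V_Th = I_B·R_Th + V_BE + (β+1)I_B·R_E, so I_B = (2.01 − 0.7) / (1.86 + 251×0.47) = 0.011 mA.
I_C = β·I_B = 250×0.011 = 2.74 mA, and I_E = (β+1)I_B = 2.75 mA.
V_CE = V_CC − I_C·R_C − I_E·R_E = 13 − 2.74×1.2 − 2.75×0.47 = 8.42 V.
V_CE = 8.42 V > 0.2 V confirms active-region operation.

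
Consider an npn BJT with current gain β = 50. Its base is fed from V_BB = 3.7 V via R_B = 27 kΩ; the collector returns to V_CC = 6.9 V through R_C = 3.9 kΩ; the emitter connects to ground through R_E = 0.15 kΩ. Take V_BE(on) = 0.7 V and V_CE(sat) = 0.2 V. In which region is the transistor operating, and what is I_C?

Assume active: I_B = (3.7 − 0.7)/(27 + 51×0.15) = 0.0866 mA, I_C = β·I_B = 4.33 mA.
Then V_CE = 6.9 − 4.33×3.9 − 4.42×0.15 = -10.6 V < 0.2 V — the active assumption fails.
Re-solve with V_CE = 0.2 V. KCL at the emitter: V_E/R_E = (V_BB−0.7−V_E)/R_B + (V_CC−0.2−V_E)/R_C, giving V_E = 0.263 V.
I_C = (V_CC − 0.2 − V_E)/R_C = (6.7 − 0.263)/3.9 = 1.65 mA.
Check: I_B = (3 − 0.263)/27 = 0.101 mA, and β·I_B = 5.07 mA > I_C, confirming saturation.

saturation; I_C ≈ 1.7 mA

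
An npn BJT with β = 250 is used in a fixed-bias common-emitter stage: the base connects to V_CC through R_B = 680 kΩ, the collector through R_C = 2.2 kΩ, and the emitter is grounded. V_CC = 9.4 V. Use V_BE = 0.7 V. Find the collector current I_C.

I_C ≈ 3.2 mA

Base loop: V_CC = I_B·R_B + V_BE, so I_B = (9.4 − 0.7)/680 kΩ = 0.0128 mA.
In the active region I_C = β·I_B = 250 × 0.0128 = 3.2 mA.
Collector loop: V_CE = V_CC − I_C·R_C = 9.4 − 3.2×2.2 = 2.36 V.
Since V_CE = 2.36 V > V_CE(sat) ≈ 0.2 V, the transistor is in the active region as assumed.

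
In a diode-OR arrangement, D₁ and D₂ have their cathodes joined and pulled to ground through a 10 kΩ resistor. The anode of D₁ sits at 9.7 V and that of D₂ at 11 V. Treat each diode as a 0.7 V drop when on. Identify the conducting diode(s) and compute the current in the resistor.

Only D₂ conducts; I_R ≈ 1 mA

Assume both conduct. Then node N would need to be at both 9.7−0.7 = 9 V and 11−0.7 = 10.3 V, which is impossible.
Assume only D₂ conducts: V_N = 11 − 0.7 = 10.3 V, so I_R = 10.3/10 = 1.03 mA.
Check D₁: its anode-to-cathode voltage is 9.7 − 10.3 = -0.6 V < 0.7 V, so it is off. The assumption is consistent.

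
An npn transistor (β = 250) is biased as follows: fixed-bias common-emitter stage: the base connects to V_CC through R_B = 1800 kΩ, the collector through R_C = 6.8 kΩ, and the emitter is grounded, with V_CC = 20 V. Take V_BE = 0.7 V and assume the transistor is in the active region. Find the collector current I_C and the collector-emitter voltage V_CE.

I_C ≈ 2.7 mA, V_CE ≈ 1.8 V

Base loop: V_CC = I_B·R_B + V_BE, so I_B = (20 − 0.7)/1800 kΩ = 0.0107 mA.
In the active region I_C = β·I_B = 250 × 0.0107 = 2.68 mA.
Collector loop: V_CE = V_CC − I_C·R_C = 20 − 2.68×6.8 = 1.77 V.
Since V_CE = 1.77 V > V_CE(sat) ≈ 0.2 V, the transistor is in the active region as assumed.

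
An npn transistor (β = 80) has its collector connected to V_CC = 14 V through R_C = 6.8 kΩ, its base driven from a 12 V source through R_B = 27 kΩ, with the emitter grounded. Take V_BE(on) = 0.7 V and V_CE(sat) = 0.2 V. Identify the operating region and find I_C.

saturation; I_C ≈ 2 mA

Assume active: I_B = (12 − 0.7)/27 = 0.419 mA, giving I_C = β·I_B = 33.5 mA.
But then V_CE = 14 − 33.5×6.8 = -214 V < V_CE(sat) = 0.2 V — impossible in the active region.
So the transistor is saturated. With V_CE = 0.2 V, I_C = (V_CC − 0.2)/R_C = 13.8/6.8 = 2.03 mA.
Check: β·I_B = 33.5 mA > I_C = 2.03 mA, confirming saturation.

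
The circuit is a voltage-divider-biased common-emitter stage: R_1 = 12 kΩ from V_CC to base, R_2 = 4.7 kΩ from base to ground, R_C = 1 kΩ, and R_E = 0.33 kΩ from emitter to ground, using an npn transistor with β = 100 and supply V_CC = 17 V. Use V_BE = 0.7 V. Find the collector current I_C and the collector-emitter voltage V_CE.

I_C ≈ 11 mA, V_CE ≈ 2.2 V

Thevenize the base divider: V_Th = V_CC·R_2/(R_1+R_2) = 17×4.7/16.7 = 4.78 V, R_Th = R_1‖R_2 = 3.38 kΩ.
Base-emitter loop: V_Th = I_B·R_Th + V_BE + (β+1)I_B·R_E, so I_B = (4.78 − 0.7) / (3.38 + 101×0.33) = 0.111 mA.
I_C = β·I_B = 100×0.111 = 11.1 mA, and I_E = (β+1)I_B = 11.2 mA.
V_CE = V_CC − I_C·R_C − I_E·R_E = 17 − 11.1×1 − 11.2×0.33 = 2.16 V.
V_CE = 2.16 V > 0.2 V confirms active-region operation.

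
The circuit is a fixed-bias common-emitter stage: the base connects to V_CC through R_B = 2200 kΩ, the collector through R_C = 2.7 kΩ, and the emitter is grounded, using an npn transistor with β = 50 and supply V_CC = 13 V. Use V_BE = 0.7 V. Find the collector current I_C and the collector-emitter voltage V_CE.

Base loop: V_CC = I_B·R_B + V_BE, so I_B = (13 − 0.7)/2200 kΩ = 0.00559 mA.
In the active region I_C = β·I_B = 50 × 0.00559 = 0.28 mA.
Collector loop: V_CE = V_CC − I_C·R_C = 13 − 0.28×2.7 = 12.2 V.
Since V_CE = 12.2 V > V_CE(sat) ≈ 0.2 V, the transistor is in the active region as assumed.

I_C ≈ 0.28 mA, V_CE ≈ 12 V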